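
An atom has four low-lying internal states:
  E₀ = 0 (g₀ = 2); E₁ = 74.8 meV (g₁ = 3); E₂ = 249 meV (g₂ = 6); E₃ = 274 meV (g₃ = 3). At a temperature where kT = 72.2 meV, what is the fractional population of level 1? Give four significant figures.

Eᵢ/kT = 0, 1.03601, 3.44875, 3.79501.
Z = Σ gᵢe^(−Eᵢ/kT) = 2·e^(−0) + 3·e^(−1.03601) + 6·e^(−3.44875) + 3·e^(−3.79501) = 2.00000 + 1.06460 + 0.190712 + 0.0674480 = 3.32276.
P₁ = g₁ e^(−E₁/kT) / Z = 1.06460/3.32276 = 0.3204.

0.3204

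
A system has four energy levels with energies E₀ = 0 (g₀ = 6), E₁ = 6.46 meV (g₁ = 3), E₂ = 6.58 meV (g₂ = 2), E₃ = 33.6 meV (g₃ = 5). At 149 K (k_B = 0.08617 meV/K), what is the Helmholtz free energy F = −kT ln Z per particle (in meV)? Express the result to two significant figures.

-29 meV

k_BT = 0.08617 × 149 K = 12.84 meV.
Eᵢ/kT = 0, 0.5031, 0.5125, 2.617.
Z = Σ gᵢe^(−Eᵢ/kT) = 6·e^(−0) + 3·e^(−0.5031) + 2·e^(−0.5125) + 5·e^(−2.617) = 6.000 + 1.814 + 1.198 + 0.3651 = 9.377.
F = −kT ln Z = −12.84 × ln(9.377) = −12.84 × 2.238 = -29 meV.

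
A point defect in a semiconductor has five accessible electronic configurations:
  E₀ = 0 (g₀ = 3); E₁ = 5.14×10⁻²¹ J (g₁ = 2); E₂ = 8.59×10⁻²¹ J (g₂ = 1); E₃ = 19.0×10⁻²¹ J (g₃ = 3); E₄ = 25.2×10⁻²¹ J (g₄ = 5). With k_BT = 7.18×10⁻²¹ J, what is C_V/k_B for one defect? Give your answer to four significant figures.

Eᵢ/kT = 0, 0.715877, 1.19638, 2.64624, 3.50975.
Z = Σ gᵢe^(−Eᵢ/kT) = 3·e^(−0) + 2·e^(−0.715877) + 1·e^(−1.19638) + 3·e^(−2.64624) + 5·e^(−3.50975) = 3.00000 + 0.977527 + 0.302287 + 0.212752 + 0.149522 = 4.64209.
⟨E⟩ = 3.32423, ⟨E²⟩ = 47.3681.
C_V/k_B = (⟨E²⟩ − ⟨E⟩²)/(kT)² = (47.3681 − 11.0505)/51.5524 = 0.7045.

0.7045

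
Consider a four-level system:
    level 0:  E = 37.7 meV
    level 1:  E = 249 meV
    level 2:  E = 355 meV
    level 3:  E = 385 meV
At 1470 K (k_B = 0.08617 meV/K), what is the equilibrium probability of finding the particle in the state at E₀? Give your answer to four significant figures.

0.7492

k_BT = 0.08617 × 1470 K = 126.670 meV.
Eᵢ/kT = 0.297624, 1.96574, 2.80256, 3.03939.
Z = Σ e^(−Eᵢ/kT) = e^(−0.297624) + e^(−1.96574) + e^(−2.80256) + e^(−3.03939) = 0.742580 + 0.140052 + 0.0606546 + 0.0478641 = 0.991151.
P₀ = e^(−E₀/kT) / Z = 0.742580/0.991151 = 0.7492.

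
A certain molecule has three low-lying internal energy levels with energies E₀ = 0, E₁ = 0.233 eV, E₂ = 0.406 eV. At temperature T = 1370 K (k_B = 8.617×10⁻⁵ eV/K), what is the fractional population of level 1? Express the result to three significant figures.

k_BT = 8.617×10⁻⁵ × 1370 K = 0.11805 eV.
Eᵢ/kT = 0, 1.9737, 3.4392.
Z = Σ e^(−Eᵢ/kT) = e^(−0) + e^(−1.9737) + e^(−3.4392) = 1.0000 + 0.13894 + 0.032090 = 1.1710.
P₁ = e^(−E₁/kT) / Z = 0.13894/1.1710 = 0.119.

0.119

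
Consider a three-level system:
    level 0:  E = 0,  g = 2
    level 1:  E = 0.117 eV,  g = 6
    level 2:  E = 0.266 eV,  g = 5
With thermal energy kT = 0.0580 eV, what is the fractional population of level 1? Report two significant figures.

0.28

Eᵢ/kT = 0, 2.017, 4.586.
Z = Σ gᵢe^(−Eᵢ/kT) = 2·e^(−0) + 6·e^(−2.017) + 5·e^(−4.586) = 2.000 + 0.7983 + 0.05097 = 2.849.
P₁ = g₁ e^(−E₁/kT) / Z = 0.7983/2.849 = 0.28.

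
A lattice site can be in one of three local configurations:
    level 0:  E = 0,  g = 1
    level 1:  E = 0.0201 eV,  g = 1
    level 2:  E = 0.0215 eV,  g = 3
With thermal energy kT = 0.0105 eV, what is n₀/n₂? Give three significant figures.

n₀/n₂ = (g₀/g₂) exp[−(E₀−E₂)/kT] = (1/3) × exp(−(-0.0215 eV)/(0.0105 eV)) = (1/3) × exp(2.0476) = 2.58.

2.58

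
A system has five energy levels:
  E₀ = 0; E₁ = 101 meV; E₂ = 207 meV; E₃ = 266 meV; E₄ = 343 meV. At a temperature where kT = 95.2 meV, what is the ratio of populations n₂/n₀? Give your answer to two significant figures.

0.11

n₂/n₀ = exp[−(E₂−E₀)/kT] = exp(−(207 meV)/(95.2 meV)) = exp(-2.174) = 0.11.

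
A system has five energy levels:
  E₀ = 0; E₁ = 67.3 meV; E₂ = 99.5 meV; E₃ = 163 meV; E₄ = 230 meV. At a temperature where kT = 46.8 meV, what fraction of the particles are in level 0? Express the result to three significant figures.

Eᵢ/kT = 0, 1.4380, 2.1261, 3.4829, 4.9145.
Z = Σ e^(−Eᵢ/kT) = e^(−0) + e^(−1.4380) + e^(−2.1261) + e^(−3.4829) + e^(−4.9145) = 1.0000 + 0.23740 + 0.11930 + 0.030718 + 0.0073394 = 1.3948.
P₀ = e^(−E₀/kT) / Z = 1.0000/1.3948 = 0.717.

0.717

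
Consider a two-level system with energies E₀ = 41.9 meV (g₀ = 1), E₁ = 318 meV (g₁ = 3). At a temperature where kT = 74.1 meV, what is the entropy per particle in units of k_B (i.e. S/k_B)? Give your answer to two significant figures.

Eᵢ/kT = 0.5655, 4.291.
Z = Σ gᵢe^(−Eᵢ/kT) = 1·e^(−0.5655) + 3·e^(−4.291) = 0.5681 + 0.04107 = 0.6092.
⟨E⟩ = Σ EᵢPᵢ = 60.51 meV.
S/k_B = ln Z + ⟨E⟩/kT = ln(0.6092) + 60.51/74.1 = -0.4956 + 0.8166 = 0.32.

0.32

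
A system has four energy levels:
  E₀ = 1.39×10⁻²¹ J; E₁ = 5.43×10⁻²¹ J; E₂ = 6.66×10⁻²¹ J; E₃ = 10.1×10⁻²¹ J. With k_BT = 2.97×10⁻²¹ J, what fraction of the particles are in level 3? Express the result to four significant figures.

0.03600

Eᵢ/kT = 0.468013, 1.82828, 2.24242, 3.40067.
Z = Σ e^(−Eᵢ/kT) = e^(−0.468013) + e^(−1.82828) + e^(−2.24242) + e^(−3.40067) = 0.626245 + 0.160690 + 0.106201 + 0.0333509 = 0.926487.
P₃ = e^(−E₃/kT) / Z = 0.0333509/0.926487 = 0.03600.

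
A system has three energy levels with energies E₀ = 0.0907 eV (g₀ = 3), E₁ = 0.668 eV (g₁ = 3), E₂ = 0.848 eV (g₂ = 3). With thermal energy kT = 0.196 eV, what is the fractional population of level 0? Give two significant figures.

0.93

Eᵢ/kT = 0.4628, 3.408, 4.327.
Z = Σ gᵢe^(−Eᵢ/kT) = 3·e^(−0.4628) + 3·e^(−3.408) + 3·e^(−4.327) = 1.889 + 0.09932 + 0.03962 = 2.028.
P₀ = g₀ e^(−E₀/kT) / Z = 1.889/2.028 = 0.93.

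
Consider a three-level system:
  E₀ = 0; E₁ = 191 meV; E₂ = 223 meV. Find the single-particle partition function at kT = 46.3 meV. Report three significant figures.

Eᵢ/kT = 0, 4.1253, 4.8164.
Z = Σ e^(−Eᵢ/kT) = e^(−0) + e^(−4.1253) + e^(−4.8164) = 1.0000 + 0.016159 + 0.0080959 = 1.0243.

Z = 1.02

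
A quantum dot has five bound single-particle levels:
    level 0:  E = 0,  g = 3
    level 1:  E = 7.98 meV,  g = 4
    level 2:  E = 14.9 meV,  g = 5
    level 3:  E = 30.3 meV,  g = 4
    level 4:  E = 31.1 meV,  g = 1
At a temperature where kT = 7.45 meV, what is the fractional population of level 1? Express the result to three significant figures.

0.267

Eᵢ/kT = 0, 1.0711, 2.0000, 4.0671, 4.1745.
Z = Σ gᵢe^(−Eᵢ/kT) = 3·e^(−0) + 4·e^(−1.0711) + 5·e^(−2.0000) + 4·e^(−4.0671) + 1·e^(−4.1745) = 3.0000 + 1.3705 + 0.67668 + 0.068508 + 0.015383 = 5.1311.
P₁ = g₁ e^(−E₁/kT) / Z = 1.3705/5.1311 = 0.267.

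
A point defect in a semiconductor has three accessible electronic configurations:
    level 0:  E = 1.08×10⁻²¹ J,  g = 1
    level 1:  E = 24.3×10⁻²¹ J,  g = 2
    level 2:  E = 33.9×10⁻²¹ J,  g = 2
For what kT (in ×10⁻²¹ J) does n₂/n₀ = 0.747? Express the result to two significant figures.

33 ×10⁻²¹ J

n₂/n₀ = (g₂/g₀) exp[−(E₂−E₀)/kT] = 0.747.
⇒ (E₂−E₀)/kT = ln((2/1)/0.747) = ln(2.677) = 0.9847.
kT = 32.82 ×10⁻²¹ J / 0.9847 = 33 ×10⁻²¹ J.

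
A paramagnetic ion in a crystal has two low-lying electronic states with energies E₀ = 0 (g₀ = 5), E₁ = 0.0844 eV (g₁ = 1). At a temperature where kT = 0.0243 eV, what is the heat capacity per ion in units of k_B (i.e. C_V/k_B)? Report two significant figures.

Eᵢ/kT = 0, 3.473.
Z = Σ gᵢe^(−Eᵢ/kT) = 5·e^(−0) + 1·e^(−3.473) = 5.000 + 0.03102 = 5.031.
⟨E⟩ = 0.0005204 eV, ⟨E²⟩ = 0.00004392 eV².
C_V/k_B = (⟨E²⟩ − ⟨E⟩²)/(kT)² = (0.00004392 − 0.0000002708)/0.0005905 = 0.074.

0.074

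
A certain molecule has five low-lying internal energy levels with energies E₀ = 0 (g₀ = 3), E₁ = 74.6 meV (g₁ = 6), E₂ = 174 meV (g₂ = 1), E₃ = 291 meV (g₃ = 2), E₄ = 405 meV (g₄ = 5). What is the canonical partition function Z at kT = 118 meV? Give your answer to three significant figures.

Z = 6.75

Eᵢ/kT = 0, 0.63220, 1.4746, 2.4661, 3.4322.
Z = Σ gᵢe^(−Eᵢ/kT) = 3·e^(−0) + 6·e^(−0.63220) + 1·e^(−1.4746) + 2·e^(−2.4661) + 5·e^(−3.4322) = 3.0000 + 3.1885 + 0.22887 + 0.16983 + 0.16158 = 6.7488.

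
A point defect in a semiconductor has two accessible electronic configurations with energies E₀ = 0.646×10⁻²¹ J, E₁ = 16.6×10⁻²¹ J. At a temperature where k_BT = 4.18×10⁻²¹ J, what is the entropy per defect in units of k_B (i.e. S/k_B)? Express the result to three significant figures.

Eᵢ/kT = 0.15455, 3.9713.
Z = Σ e^(−Eᵢ/kT) = e^(−0.15455) + e^(−3.9713) = 0.85680 + 0.018849 = 0.87565.
⟨E⟩ = Σ EᵢPᵢ = 0.98942 ×10⁻²¹ J.
S/k_B = ln Z + ⟨E⟩/kT = ln(0.87565) + 0.98942/4.18 = -0.13279 + 0.23670 = 0.104.

0.104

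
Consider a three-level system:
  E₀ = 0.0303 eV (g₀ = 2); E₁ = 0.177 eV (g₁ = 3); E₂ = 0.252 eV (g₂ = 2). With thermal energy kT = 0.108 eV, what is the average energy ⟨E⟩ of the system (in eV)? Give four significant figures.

Eᵢ/kT = 0.280556, 1.63889, 2.33333.
Z = Σ gᵢe^(−Eᵢ/kT) = 2·e^(−0.280556) + 3·e^(−1.63889) + 2·e^(−2.33333) = 1.51073 + 0.582586 + 0.193945 = 2.28726.
⟨E⟩ = Σ Eᵢ gᵢe^(−Eᵢ/kT) / Z = (0.0303·1.51073 + 0.177·0.582586 + 0.252·0.193945) / 2.28726 = 0.08646 eV.

0.08646 eV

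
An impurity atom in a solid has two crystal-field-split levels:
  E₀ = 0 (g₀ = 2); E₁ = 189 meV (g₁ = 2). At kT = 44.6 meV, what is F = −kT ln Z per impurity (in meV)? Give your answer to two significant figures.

Eᵢ/kT = 0, 4.238.
Z = Σ gᵢe^(−Eᵢ/kT) = 2·e^(−0) + 2·e^(−4.238) = 2.000 + 0.02887 = 2.029.
F = −kT ln Z = −44.6 × ln(2.029) = −44.6 × 0.7075 = -32 meV.

-32 meV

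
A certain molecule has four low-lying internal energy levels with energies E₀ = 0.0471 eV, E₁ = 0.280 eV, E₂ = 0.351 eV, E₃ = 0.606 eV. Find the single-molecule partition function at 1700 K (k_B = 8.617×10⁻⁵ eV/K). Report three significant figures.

k_BT = 8.617×10⁻⁵ × 1700 K = 0.14649 eV.
Eᵢ/kT = 0.32152, 1.9114, 2.3961, 4.1368.
Z = Σ e^(−Eᵢ/kT) = e^(−0.32152) + e^(−1.9114) + e^(−2.3961) + e^(−4.1368) = 0.72505 + 0.14787 + 0.091072 + 0.015974 = 0.97997.

Z = 0.980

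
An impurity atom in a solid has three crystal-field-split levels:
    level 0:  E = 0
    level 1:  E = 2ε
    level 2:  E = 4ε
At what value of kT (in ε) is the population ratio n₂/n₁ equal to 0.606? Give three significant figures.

n₂/n₁ = exp[−(E₂−E₁)/kT] = 0.606.
⇒ (E₂−E₁)/kT = ln(1/0.606) = ln(1.6502) = 0.50090.
kT = 2ε / 0.50090 = 3.99 ε.

3.99 ε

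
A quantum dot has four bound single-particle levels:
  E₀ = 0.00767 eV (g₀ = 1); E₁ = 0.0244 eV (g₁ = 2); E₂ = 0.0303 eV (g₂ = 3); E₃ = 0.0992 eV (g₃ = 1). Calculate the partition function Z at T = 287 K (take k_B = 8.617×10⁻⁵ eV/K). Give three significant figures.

Z = 2.38

k_BT = 8.617×10⁻⁵ × 287 K = 0.024731 eV.
Eᵢ/kT = 0.31014, 0.98662, 1.2252, 4.0112.
Z = Σ gᵢe^(−Eᵢ/kT) = 1·e^(−0.31014) + 2·e^(−0.98662) + 3·e^(−1.2252) + 1·e^(−4.0112) = 0.73334 + 0.74567 + 0.88110 + 0.018112 = 2.3782.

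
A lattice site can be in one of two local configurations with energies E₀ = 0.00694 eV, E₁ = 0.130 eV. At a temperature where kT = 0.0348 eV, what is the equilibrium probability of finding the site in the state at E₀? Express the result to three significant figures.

0.972

Eᵢ/kT = 0.19943, 3.7356.
Z = Σ e^(−Eᵢ/kT) = e^(−0.19943) + e^(−3.7356) = 0.81920 + 0.023859 = 0.84306.
P₀ = e^(−E₀/kT) / Z = 0.81920/0.84306 = 0.972.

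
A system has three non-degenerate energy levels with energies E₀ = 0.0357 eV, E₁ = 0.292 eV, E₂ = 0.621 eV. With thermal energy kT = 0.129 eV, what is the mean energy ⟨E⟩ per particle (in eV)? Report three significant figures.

Eᵢ/kT = 0.27674, 2.2636, 4.8140.
Z = Σ e^(−Eᵢ/kT) = e^(−0.27674) + e^(−2.2636) + e^(−4.8140) = 0.75825 + 0.10398 + 0.0081153 = 0.87035.
⟨E⟩ = Σ Eᵢ e^(−Eᵢ/kT) / Z = (0.0357·0.75825 + 0.292·0.10398 + 0.621·0.0081153) / 0.87035 = 0.0718 eV.

0.0718 eV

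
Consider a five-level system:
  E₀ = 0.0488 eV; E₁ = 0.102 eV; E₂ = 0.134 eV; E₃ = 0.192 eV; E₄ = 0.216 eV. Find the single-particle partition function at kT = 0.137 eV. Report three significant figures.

Z = 2.00

Eᵢ/kT = 0.35620, 0.74453, 0.97810, 1.4015, 1.5766.
Z = Σ e^(−Eᵢ/kT) = e^(−0.35620) + e^(−0.74453) + e^(−0.97810) + e^(−1.4015) + e^(−1.5766) = 0.70033 + 0.47496 + 0.37602 + 0.24623 + 0.20668 = 2.0042.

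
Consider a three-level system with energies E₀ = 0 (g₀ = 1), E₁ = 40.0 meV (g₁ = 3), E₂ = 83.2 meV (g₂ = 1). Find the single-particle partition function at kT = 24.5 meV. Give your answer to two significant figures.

Eᵢ/kT = 0, 1.633, 3.396.
Z = Σ gᵢe^(−Eᵢ/kT) = 1·e^(−0) + 3·e^(−1.633) + 1·e^(−3.396) = 1.000 + 0.5860 + 0.03351 = 1.620.

Z = 1.6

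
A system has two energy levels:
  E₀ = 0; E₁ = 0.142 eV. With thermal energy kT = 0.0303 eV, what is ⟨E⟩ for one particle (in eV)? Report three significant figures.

0.00130 eV

Eᵢ/kT = 0, 4.6865.
Z = Σ e^(−Eᵢ/kT) = e^(−0) + e^(−4.6865) = 1.0000 + 0.0092189 = 1.0092.
⟨E⟩ = Σ Eᵢ e^(−Eᵢ/kT) / Z = (0·1.0000 + 0.142·0.0092189) / 1.0092 = 0.00130 eV.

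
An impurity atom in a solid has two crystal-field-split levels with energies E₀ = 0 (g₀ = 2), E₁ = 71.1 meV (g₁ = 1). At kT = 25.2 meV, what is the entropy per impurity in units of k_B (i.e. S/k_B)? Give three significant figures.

Eᵢ/kT = 0, 2.8214.
Z = Σ gᵢe^(−Eᵢ/kT) = 2·e^(−0) + 1·e^(−2.8214) = 2.0000 + 0.059523 = 2.0595.
⟨E⟩ = Σ EᵢPᵢ = 2.0549 meV.
S/k_B = ln Z + ⟨E⟩/kT = ln(2.0595) + 2.0549/25.2 = 0.72246 + 0.081544 = 0.804.

0.804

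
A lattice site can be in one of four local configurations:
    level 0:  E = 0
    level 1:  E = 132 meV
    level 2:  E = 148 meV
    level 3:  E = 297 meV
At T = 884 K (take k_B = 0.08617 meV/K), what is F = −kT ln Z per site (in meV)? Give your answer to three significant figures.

-22.3 meV

k_BT = 0.08617 × 884 K = 76.174 meV.
Eᵢ/kT = 0, 1.7329, 1.9429, 3.8990.
Z = Σ e^(−Eᵢ/kT) = e^(−0) + e^(−1.7329) + e^(−1.9429) + e^(−3.8990) = 1.0000 + 0.17677 + 0.14329 + 0.020262 = 1.3403.
F = −kT ln Z = −76.174 × ln(1.3403) = −76.174 × 0.29289 = -22.3 meV.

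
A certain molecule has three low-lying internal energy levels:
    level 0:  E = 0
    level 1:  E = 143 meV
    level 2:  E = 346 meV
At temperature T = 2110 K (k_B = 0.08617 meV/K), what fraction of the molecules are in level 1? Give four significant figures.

0.2838

k_BT = 0.08617 × 2110 K = 181.819 meV.
Eᵢ/kT = 0, 0.786496, 1.90299.
Z = Σ e^(−Eᵢ/kT) = e^(−0) + e^(−0.786496) + e^(−1.90299) = 1.00000 + 0.455438 + 0.149122 = 1.60456.
P₁ = e^(−E₁/kT) / Z = 0.455438/1.60456 = 0.2838.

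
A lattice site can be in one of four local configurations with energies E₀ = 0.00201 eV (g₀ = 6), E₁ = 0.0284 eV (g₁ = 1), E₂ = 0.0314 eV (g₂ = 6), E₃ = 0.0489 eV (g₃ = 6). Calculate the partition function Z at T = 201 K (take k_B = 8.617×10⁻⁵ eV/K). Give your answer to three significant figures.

k_BT = 8.617×10⁻⁵ × 201 K = 0.017320 eV.
Eᵢ/kT = 0.11605, 1.6397, 1.8129, 2.8233.
Z = Σ gᵢe^(−Eᵢ/kT) = 6·e^(−0.11605) + 1·e^(−1.6397) + 6·e^(−1.8129) + 6·e^(−2.8233) = 5.3426 + 0.19404 + 0.97908 + 0.35646 = 6.8722.

Z = 6.87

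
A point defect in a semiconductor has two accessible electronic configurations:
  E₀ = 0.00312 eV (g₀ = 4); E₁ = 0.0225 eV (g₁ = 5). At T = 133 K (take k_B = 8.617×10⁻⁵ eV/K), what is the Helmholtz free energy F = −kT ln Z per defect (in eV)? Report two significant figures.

-0.015 eV

k_BT = 8.617×10⁻⁵ × 133 K = 0.01146 eV.
Eᵢ/kT = 0.2723, 1.963.
Z = Σ gᵢe^(−Eᵢ/kT) = 4·e^(−0.2723) + 5·e^(−1.963) = 3.047 + 0.7022 = 3.749.
F = −kT ln Z = −0.01146 × ln(3.749) = −0.01146 × 1.321 = -0.015 eV.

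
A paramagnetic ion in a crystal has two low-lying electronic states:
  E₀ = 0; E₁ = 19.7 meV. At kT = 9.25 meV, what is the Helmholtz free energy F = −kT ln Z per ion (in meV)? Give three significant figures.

Eᵢ/kT = 0, 2.1297.
Z = Σ e^(−Eᵢ/kT) = e^(−0) + e^(−2.1297) = 1.0000 + 0.11887 = 1.1189.
F = −kT ln Z = −9.25 × ln(1.1189) = −9.25 × 0.11235 = -1.04 meV.

-1.04 meV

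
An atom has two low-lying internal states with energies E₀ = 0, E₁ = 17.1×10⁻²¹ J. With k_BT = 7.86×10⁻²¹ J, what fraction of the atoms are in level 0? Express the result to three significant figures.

0.898

Eᵢ/kT = 0, 2.1756.
Z = Σ e^(−Eᵢ/kT) = e^(−0) + e^(−2.1756) = 1.0000 + 0.11354 = 1.1135.
P₀ = e^(−E₀/kT) / Z = 1.0000/1.1135 = 0.898.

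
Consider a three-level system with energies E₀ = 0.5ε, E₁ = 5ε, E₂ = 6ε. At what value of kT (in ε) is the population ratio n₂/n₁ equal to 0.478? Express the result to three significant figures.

n₂/n₁ = exp[−(E₂−E₁)/kT] = 0.478.
⇒ (E₂−E₁)/kT = ln(1/0.478) = ln(2.0921) = 0.73817.
kT = 1ε / 0.73817 = 1.35 ε.

1.35 ε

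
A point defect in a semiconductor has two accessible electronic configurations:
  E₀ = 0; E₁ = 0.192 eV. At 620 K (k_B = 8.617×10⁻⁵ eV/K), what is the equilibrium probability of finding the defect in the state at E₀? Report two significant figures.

0.97

k_BT = 8.617×10⁻⁵ × 620 K = 0.05343 eV.
Eᵢ/kT = 0, 3.593.
Z = Σ e^(−Eᵢ/kT) = e^(−0) + e^(−3.593) = 1.000 + 0.02752 = 1.028.
P₀ = e^(−E₀/kT) / Z = 1.000/1.028 = 0.97.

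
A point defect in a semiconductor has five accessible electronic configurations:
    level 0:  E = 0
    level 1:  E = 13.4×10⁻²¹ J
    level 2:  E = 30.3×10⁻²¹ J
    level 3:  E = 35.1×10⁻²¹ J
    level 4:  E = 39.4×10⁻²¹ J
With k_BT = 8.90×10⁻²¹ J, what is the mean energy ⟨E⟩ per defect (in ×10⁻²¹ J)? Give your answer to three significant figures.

Eᵢ/kT = 0, 1.5056, 3.4045, 3.9438, 4.4270.
Z = Σ e^(−Eᵢ/kT) = e^(−0) + e^(−1.5056) + e^(−3.4045) + e^(−3.9438) + e^(−4.4270) = 1.0000 + 0.22188 + 0.033223 + 0.019374 + 0.011950 = 1.2864.
⟨E⟩ = Σ Eᵢ e^(−Eᵢ/kT) / Z = (0·1.0000 + 13.4·0.22188 + 30.3·0.033223 + 35.1·0.019374 + 39.4·0.011950) / 1.2864 = 3.99 ×10⁻²¹ J.

3.99 ×10⁻²¹ J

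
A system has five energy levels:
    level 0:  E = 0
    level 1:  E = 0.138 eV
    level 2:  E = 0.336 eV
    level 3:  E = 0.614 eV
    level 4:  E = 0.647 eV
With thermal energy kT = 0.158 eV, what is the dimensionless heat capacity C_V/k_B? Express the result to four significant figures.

Eᵢ/kT = 0, 0.873418, 2.12658, 3.88608, 4.09494.
Z = Σ e^(−Eᵢ/kT) = e^(−0) + e^(−0.873418) + e^(−2.12658) + e^(−3.88608) + e^(−4.09494) = 1.00000 + 0.417522 + 0.119244 + 0.0205256 + 0.0166567 = 1.57395.
⟨E⟩ = 0.0769171 eV, ⟨E²⟩ = 0.0229513 eV².
C_V/k_B = (⟨E²⟩ − ⟨E⟩²)/(kT)² = (0.0229513 − 0.00591624)/0.0249640 = 0.6824.

0.6824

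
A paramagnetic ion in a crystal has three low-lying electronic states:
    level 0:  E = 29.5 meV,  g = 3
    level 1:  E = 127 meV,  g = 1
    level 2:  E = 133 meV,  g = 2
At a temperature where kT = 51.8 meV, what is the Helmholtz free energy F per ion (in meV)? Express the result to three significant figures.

Eᵢ/kT = 0.56950, 2.4517, 2.5676.
Z = Σ gᵢe^(−Eᵢ/kT) = 3·e^(−0.56950) + 1·e^(−2.4517) + 2·e^(−2.5676) = 1.6974 + 0.086147 + 0.15344 = 1.9370.
F = −kT ln Z = −51.8 × ln(1.9370) = −51.8 × 0.66114 = -34.2 meV.

-34.2 meV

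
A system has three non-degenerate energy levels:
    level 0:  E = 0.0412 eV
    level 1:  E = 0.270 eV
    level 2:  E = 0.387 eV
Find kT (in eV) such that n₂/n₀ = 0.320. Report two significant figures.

n₂/n₀ = exp[−(E₂−E₀)/kT] = 0.320.
⇒ (E₂−E₀)/kT = ln(1/0.320) = ln(3.125) = 1.139.
kT = 0.3458 eV / 1.139 = 0.30 eV.

0.30 eV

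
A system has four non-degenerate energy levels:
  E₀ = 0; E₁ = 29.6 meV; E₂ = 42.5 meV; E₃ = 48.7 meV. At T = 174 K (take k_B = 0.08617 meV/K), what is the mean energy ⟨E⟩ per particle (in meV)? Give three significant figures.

k_BT = 0.08617 × 174 K = 14.994 meV.
Eᵢ/kT = 0, 1.9741, 2.8345, 3.2480.
Z = Σ e^(−Eᵢ/kT) = e^(−0) + e^(−1.9741) + e^(−2.8345) + e^(−3.2480) = 1.0000 + 0.13889 + 0.058748 + 0.038852 = 1.2365.
⟨E⟩ = Σ Eᵢ e^(−Eᵢ/kT) / Z = (0·1.0000 + 29.6·0.13889 + 42.5·0.058748 + 48.7·0.038852) / 1.2365 = 6.87 meV.

6.87 meV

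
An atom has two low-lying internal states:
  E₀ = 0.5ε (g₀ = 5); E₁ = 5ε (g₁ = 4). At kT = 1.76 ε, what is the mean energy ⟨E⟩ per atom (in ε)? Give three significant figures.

0.763 ε

Eᵢ/kT = 0.28409, 2.8409.
Z = Σ gᵢe^(−Eᵢ/kT) = 5·e^(−0.28409) + 4·e^(−2.8409) = 3.7635 + 0.23349 = 3.9970.
⟨E⟩ = Σ Eᵢ gᵢe^(−Eᵢ/kT) / Z = (0.5·3.7635 + 5·0.23349) / 3.9970 = 0.763 ε.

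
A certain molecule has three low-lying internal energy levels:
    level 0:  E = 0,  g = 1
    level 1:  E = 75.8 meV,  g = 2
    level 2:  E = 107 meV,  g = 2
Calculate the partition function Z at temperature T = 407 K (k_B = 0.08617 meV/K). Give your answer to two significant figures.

Z = 1.3

k_BT = 0.08617 × 407 K = 35.07 meV.
Eᵢ/kT = 0, 2.161, 3.051.
Z = Σ gᵢe^(−Eᵢ/kT) = 1·e^(−0) + 2·e^(−2.161) + 2·e^(−3.051) = 1.000 + 0.2304 + 0.09462 = 1.325.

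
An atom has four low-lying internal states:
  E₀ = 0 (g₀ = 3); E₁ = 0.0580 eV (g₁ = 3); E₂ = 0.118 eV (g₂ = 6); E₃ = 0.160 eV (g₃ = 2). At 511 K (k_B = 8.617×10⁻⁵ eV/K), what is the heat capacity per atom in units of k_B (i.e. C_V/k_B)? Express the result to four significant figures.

0.8785

k_BT = 8.617×10⁻⁵ × 511 K = 0.0440329 eV.
Eᵢ/kT = 0, 1.31720, 2.67981, 3.63365.
Z = Σ gᵢe^(−Eᵢ/kT) = 3·e^(−0) + 3·e^(−1.31720) + 6·e^(−2.67981) + 2·e^(−3.63365) = 3.00000 + 0.803653 + 0.411457 + 0.0528392 = 4.26795.
⟨E⟩ = 0.0242782 eV, ⟨E²⟩ = 0.00229274 eV².
C_V/k_B = (⟨E²⟩ − ⟨E⟩²)/(kT)² = (0.00229274 − 0.000589431)/0.00193890 = 0.8785.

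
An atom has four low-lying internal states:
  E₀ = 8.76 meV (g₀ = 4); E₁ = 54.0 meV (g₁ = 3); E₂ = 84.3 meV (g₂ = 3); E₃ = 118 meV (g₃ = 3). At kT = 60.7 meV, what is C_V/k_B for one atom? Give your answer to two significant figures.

0.35

Eᵢ/kT = 0.1443, 0.8896, 1.389, 1.944.
Z = Σ gᵢe^(−Eᵢ/kT) = 4·e^(−0.1443) + 3·e^(−0.8896) + 3·e^(−1.389) + 3·e^(−1.944) = 3.463 + 1.232 + 0.7480 + 0.4294 = 5.872.
⟨E⟩ = 35.86 meV, ⟨E²⟩ = 2581 meV².
C_V/k_B = (⟨E²⟩ − ⟨E⟩²)/(kT)² = (2581 − 1286)/3684 = 0.35.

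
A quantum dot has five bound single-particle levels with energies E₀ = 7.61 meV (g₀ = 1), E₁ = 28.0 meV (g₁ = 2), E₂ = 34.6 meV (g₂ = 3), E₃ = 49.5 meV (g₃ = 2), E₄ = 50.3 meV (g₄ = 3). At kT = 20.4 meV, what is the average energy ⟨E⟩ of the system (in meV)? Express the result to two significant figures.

28 meV

Eᵢ/kT = 0.3730, 1.373, 1.696, 2.426, 2.466.
Z = Σ gᵢe^(−Eᵢ/kT) = 1·e^(−0.3730) + 2·e^(−1.373) + 3·e^(−1.696) + 2·e^(−2.426) + 3·e^(−2.466) = 0.6887 + 0.5067 + 0.5502 + 0.1768 + 0.2548 = 2.177.
⟨E⟩ = Σ Eᵢ gᵢe^(−Eᵢ/kT) / Z = (7.61·0.6887 + 28.0·0.5067 + 34.6·0.5502 + 49.5·0.1768 + 50.3·0.2548) / 2.177 = 28 meV.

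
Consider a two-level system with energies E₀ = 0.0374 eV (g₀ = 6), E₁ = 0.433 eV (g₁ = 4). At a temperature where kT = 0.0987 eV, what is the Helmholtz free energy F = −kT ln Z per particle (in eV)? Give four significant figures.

-0.1406 eV

Eᵢ/kT = 0.378926, 4.38703.
Z = Σ gᵢe^(−Eᵢ/kT) = 6·e^(−0.378926) + 4·e^(−4.38703) = 4.10758 + 0.0497505 = 4.15733.
F = −kT ln Z = −0.0987 × ln(4.15733) = −0.0987 × 1.42487 = -0.1406 eV.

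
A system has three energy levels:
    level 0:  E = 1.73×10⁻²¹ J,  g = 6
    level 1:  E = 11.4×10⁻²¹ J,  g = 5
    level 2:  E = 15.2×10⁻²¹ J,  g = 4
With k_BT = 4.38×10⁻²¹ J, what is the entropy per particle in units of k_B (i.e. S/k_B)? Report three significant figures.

Eᵢ/kT = 0.39498, 2.6027, 3.4703.
Z = Σ gᵢe^(−Eᵢ/kT) = 6·e^(−0.39498) + 5·e^(−2.6027) + 4·e^(−3.4703) = 4.0422 + 0.37037 + 0.12443 = 4.5370.
⟨E⟩ = Σ EᵢPᵢ = 2.8888 ×10⁻²¹ J.
S/k_B = ln Z + ⟨E⟩/kT = ln(4.5370) + 2.8888/4.38 = 1.5123 + 0.65954 = 2.17.

2.17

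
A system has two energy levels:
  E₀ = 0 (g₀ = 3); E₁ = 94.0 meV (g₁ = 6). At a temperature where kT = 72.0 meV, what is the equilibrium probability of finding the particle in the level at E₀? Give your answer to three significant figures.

0.648

Eᵢ/kT = 0, 1.3056.
Z = Σ gᵢe^(−Eᵢ/kT) = 3·e^(−0) + 6·e^(−1.3056) = 3.0000 + 1.6261 = 4.6261.
P₀ = g₀ e^(−E₀/kT) / Z = 3.0000/4.6261 = 0.648.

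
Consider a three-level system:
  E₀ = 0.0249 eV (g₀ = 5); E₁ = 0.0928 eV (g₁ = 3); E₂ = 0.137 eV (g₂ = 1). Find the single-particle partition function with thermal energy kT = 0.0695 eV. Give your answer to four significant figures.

Eᵢ/kT = 0.358273, 1.33525, 1.97122.
Z = Σ gᵢe^(−Eᵢ/kT) = 5·e^(−0.358273) + 3·e^(−1.33525) + 1·e^(−1.97122) = 3.49441 + 0.789277 + 0.139287 = 4.42297.

Z = 4.423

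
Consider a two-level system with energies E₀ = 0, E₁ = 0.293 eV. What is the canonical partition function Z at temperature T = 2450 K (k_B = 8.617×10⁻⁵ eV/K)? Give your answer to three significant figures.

Z = 1.25

k_BT = 8.617×10⁻⁵ × 2450 K = 0.21112 eV.
Eᵢ/kT = 0, 1.3878.
Z = Σ e^(−Eᵢ/kT) = e^(−0) + e^(−1.3878) = 1.0000 + 0.24962 = 1.2496.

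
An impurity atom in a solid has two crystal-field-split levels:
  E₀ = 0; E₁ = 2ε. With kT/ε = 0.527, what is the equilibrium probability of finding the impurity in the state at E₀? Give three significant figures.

Eᵢ/kT = 0, 3.7951.
Z = Σ e^(−Eᵢ/kT) = e^(−0) + e^(−3.7951) = 1.0000 + 0.022481 = 1.0225.
P₀ = e^(−E₀/kT) / Z = 1.0000/1.0225 = 0.978.

0.978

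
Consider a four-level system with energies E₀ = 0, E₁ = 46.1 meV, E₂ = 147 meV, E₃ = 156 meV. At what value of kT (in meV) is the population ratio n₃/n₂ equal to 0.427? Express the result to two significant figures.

11 meV

n₃/n₂ = exp[−(E₃−E₂)/kT] = 0.427.
⇒ (E₃−E₂)/kT = ln(1/0.427) = ln(2.342) = 0.8510.
kT = 9 meV / 0.8510 = 11 meV.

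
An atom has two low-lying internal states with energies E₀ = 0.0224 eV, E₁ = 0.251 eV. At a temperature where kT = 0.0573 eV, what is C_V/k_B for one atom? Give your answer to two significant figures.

0.28

Eᵢ/kT = 0.3909, 4.380.
Z = Σ e^(−Eᵢ/kT) = e^(−0.3909) + e^(−4.380) = 0.6764 + 0.01253 = 0.6889.
⟨E⟩ = 0.02656 eV, ⟨E²⟩ = 0.001639 eV².
C_V/k_B = (⟨E²⟩ − ⟨E⟩²)/(kT)² = (0.001639 − 0.0007054)/0.003283 = 0.28.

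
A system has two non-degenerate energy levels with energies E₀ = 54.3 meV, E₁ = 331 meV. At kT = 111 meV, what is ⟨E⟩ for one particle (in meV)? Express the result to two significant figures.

75 meV

Eᵢ/kT = 0.4892, 2.982.
Z = Σ e^(−Eᵢ/kT) = e^(−0.4892) + e^(−2.982) = 0.6131 + 0.05069 = 0.6638.
⟨E⟩ = Σ Eᵢ e^(−Eᵢ/kT) / Z = (54.3·0.6131 + 331·0.05069) / 0.6638 = 75 meV.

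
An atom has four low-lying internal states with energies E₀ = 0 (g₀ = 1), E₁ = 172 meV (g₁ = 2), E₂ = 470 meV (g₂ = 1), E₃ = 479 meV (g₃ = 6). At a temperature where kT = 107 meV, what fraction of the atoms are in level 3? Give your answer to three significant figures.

Eᵢ/kT = 0, 1.6075, 4.3925, 4.4766.
Z = Σ gᵢe^(−Eᵢ/kT) = 1·e^(−0) + 2·e^(−1.6075) + 1·e^(−4.3925) + 6·e^(−4.4766) = 1.0000 + 0.40078 + 0.012370 + 0.068232 = 1.4814.
P₃ = g₃ e^(−E₃/kT) / Z = 0.068232/1.4814 = 0.0461.

0.0461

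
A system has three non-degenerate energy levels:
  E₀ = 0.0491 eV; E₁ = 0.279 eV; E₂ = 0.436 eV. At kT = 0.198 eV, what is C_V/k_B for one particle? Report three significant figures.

0.468

Eᵢ/kT = 0.24798, 1.4091, 2.2020.
Z = Σ e^(−Eᵢ/kT) = e^(−0.24798) + e^(−1.4091) + e^(−2.2020) = 0.78038 + 0.24436 + 0.11058 = 1.1353.
⟨E⟩ = 0.13627 eV, ⟨E²⟩ = 0.036927 eV².
C_V/k_B = (⟨E²⟩ − ⟨E⟩²)/(kT)² = (0.036927 − 0.018570)/0.039204 = 0.468.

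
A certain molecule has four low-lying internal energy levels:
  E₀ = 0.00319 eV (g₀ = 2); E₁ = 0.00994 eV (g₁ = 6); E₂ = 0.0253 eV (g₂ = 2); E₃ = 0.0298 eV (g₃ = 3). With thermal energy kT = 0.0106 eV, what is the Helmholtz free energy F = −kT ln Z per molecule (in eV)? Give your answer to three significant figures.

Eᵢ/kT = 0.30094, 0.93774, 2.3868, 2.8113.
Z = Σ gᵢe^(−Eᵢ/kT) = 2·e^(−0.30094) + 6·e^(−0.93774) + 2·e^(−2.3868) + 3·e^(−2.8113) = 1.4802 + 2.3491 + 0.18385 + 0.18038 = 4.1935.
F = −kT ln Z = −0.0106 × ln(4.1935) = −0.0106 × 1.4335 = -0.0152 eV.

-0.0152 eV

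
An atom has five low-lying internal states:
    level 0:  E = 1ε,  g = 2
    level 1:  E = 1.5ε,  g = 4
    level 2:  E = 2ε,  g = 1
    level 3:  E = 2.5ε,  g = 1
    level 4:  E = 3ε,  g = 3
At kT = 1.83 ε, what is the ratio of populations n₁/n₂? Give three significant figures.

5.26

n₁/n₂ = (g₁/g₂) exp[−(E₁−E₂)/kT] = (4/1) × exp(−(-0.5ε)/(1.83ε)) = (4/1) × exp(0.27322) = 5.26.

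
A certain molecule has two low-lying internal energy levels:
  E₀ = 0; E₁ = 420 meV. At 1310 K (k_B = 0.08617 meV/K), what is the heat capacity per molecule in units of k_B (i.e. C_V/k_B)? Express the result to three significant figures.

k_BT = 0.08617 × 1310 K = 112.88 meV.
Eᵢ/kT = 0, 3.7208.
Z = Σ e^(−Eᵢ/kT) = e^(−0) + e^(−3.7208) = 1.0000 + 0.024215 = 1.0242.
⟨E⟩ = 9.9300 meV, ⟨E²⟩ = 4170.6 meV².
C_V/k_B = (⟨E²⟩ − ⟨E⟩²)/(kT)² = (4170.6 − 98.605)/12742 = 0.320.

0.320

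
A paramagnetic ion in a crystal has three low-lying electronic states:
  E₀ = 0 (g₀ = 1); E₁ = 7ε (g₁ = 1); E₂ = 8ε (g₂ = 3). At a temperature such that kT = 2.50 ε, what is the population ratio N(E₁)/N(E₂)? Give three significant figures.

0.497

n₁/n₂ = (g₁/g₂) exp[−(E₁−E₂)/kT] = (1/3) × exp(−(-1ε)/(2.50ε)) = (1/3) × exp(0.40000) = 0.497.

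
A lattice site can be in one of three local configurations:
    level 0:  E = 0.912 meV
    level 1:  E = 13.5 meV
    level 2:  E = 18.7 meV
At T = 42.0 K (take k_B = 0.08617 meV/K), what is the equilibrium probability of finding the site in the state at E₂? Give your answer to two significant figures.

0.0071

k_BT = 0.08617 × 42.0 K = 3.619 meV.
Eᵢ/kT = 0.2520, 3.730, 5.167.
Z = Σ e^(−Eᵢ/kT) = e^(−0.2520) + e^(−3.730) + e^(−5.167) = 0.7772 + 0.02399 + 0.005702 = 0.8069.
P₂ = e^(−E₂/kT) / Z = 0.005702/0.8069 = 0.0071.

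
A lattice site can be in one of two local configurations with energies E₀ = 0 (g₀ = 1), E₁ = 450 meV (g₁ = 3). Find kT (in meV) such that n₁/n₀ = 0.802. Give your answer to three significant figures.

n₁/n₀ = (g₁/g₀) exp[−(E₁−E₀)/kT] = 0.802.
⇒ (E₁−E₀)/kT = ln((3/1)/0.802) = ln(3.7406) = 1.3192.
kT = 450 meV / 1.3192 = 341 meV.

341 meV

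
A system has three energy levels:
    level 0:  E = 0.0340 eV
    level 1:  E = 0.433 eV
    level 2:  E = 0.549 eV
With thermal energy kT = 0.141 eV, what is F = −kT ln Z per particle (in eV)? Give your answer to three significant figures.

Eᵢ/kT = 0.24113, 3.0709, 3.8936.
Z = Σ e^(−Eᵢ/kT) = e^(−0.24113) + e^(−3.0709) + e^(−3.8936) = 0.78574 + 0.046379 + 0.020372 = 0.85249.
F = −kT ln Z = −0.141 × ln(0.85249) = −0.141 × -0.15959 = 0.0225 eV.

0.0225 eV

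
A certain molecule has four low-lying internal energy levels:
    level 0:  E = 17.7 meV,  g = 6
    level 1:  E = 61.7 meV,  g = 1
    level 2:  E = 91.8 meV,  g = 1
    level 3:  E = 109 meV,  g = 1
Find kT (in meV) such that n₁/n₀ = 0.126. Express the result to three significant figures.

157 meV

n₁/n₀ = (g₁/g₀) exp[−(E₁−E₀)/kT] = 0.126.
⇒ (E₁−E₀)/kT = ln((1/6)/0.126) = ln(1.3228) = 0.27975.
kT = 44.0 meV / 0.27975 = 157 meV.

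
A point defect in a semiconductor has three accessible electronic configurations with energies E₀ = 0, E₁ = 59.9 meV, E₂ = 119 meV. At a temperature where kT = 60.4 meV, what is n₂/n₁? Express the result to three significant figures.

n₂/n₁ = exp[−(E₂−E₁)/kT] = exp(−(59.1 meV)/(60.4 meV)) = exp(-0.97848) = 0.376.

0.376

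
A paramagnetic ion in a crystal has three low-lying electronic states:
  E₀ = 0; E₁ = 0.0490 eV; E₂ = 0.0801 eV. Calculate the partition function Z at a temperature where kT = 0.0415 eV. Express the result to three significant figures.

Eᵢ/kT = 0, 1.1807, 1.9301.
Z = Σ e^(−Eᵢ/kT) = e^(−0) + e^(−1.1807) + e^(−1.9301) = 1.0000 + 0.30706 + 0.14513 = 1.4522.

Z = 1.45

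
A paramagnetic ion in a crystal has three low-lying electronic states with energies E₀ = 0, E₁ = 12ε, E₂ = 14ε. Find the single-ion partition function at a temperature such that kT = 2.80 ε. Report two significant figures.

Z = 1.0

Eᵢ/kT = 0, 4.286, 5.000.
Z = Σ e^(−Eᵢ/kT) = e^(−0) + e^(−4.286) + e^(−5.000) = 1.000 + 0.01376 + 0.006738 = 1.020.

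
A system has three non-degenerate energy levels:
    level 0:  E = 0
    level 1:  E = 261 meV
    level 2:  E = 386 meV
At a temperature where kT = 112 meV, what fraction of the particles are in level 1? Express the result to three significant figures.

Eᵢ/kT = 0, 2.3304, 3.4464.
Z = Σ e^(−Eᵢ/kT) = e^(−0) + e^(−2.3304) + e^(−3.4464) = 1.0000 + 0.097257 + 0.031860 = 1.1291.
P₁ = e^(−E₁/kT) / Z = 0.097257/1.1291 = 0.0861.

0.0861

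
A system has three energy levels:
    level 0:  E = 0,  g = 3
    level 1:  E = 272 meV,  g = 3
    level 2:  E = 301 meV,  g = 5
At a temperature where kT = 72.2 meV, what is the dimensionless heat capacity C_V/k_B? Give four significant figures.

0.7055

Eᵢ/kT = 0, 3.76731, 4.16898.
Z = Σ gᵢe^(−Eᵢ/kT) = 3·e^(−0) + 3·e^(−3.76731) + 5·e^(−4.16898) = 3.00000 + 0.0693425 + 0.0773401 = 3.14668.
⟨E⟩ = 13.3921 meV, ⟨E²⟩ = 3857.18 meV².
C_V/k_B = (⟨E²⟩ − ⟨E⟩²)/(kT)² = (3857.18 − 179.348)/5212.84 = 0.7055.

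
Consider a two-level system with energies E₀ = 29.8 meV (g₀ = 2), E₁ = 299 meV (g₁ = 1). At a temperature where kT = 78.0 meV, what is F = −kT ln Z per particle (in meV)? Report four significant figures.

Eᵢ/kT = 0.382051, 3.83333.
Z = Σ gᵢe^(−Eᵢ/kT) = 2·e^(−0.382051) + 1·e^(−3.83333) = 1.36492 + 0.0216374 = 1.38656.
F = −kT ln Z = −78.0 × ln(1.38656) = −78.0 × 0.326826 = -25.49 meV.

-25.49 meV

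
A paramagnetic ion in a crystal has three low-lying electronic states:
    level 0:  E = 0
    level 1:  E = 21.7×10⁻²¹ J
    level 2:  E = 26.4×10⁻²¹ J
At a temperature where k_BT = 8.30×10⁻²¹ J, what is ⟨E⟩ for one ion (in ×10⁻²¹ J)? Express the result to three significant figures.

2.41 ×10⁻²¹ J

Eᵢ/kT = 0, 2.6145, 3.1807.
Z = Σ e^(−Eᵢ/kT) = e^(−0) + e^(−2.6145) + e^(−3.1807) = 1.0000 + 0.073204 + 0.041557 = 1.1148.
⟨E⟩ = Σ Eᵢ e^(−Eᵢ/kT) / Z = (0·1.0000 + 21.7·0.073204 + 26.4·0.041557) / 1.1148 = 2.41 ×10⁻²¹ J.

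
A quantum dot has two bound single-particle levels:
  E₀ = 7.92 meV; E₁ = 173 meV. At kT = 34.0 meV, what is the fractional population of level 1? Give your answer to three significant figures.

Eᵢ/kT = 0.23294, 5.0882.
Z = Σ e^(−Eᵢ/kT) = e^(−0.23294) + e^(−5.0882) = 0.79220 + 0.0061691 = 0.79837.
P₁ = e^(−E₁/kT) / Z = 0.0061691/0.79837 = 0.00773.

0.00773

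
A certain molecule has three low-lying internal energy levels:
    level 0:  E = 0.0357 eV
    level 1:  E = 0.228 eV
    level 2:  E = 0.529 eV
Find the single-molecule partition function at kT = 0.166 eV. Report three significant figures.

Eᵢ/kT = 0.21506, 1.3735, 3.1867.
Z = Σ e^(−Eᵢ/kT) = e^(−0.21506) + e^(−1.3735) + e^(−3.1867) = 0.80649 + 0.25322 + 0.041308 = 1.1010.

Z = 1.10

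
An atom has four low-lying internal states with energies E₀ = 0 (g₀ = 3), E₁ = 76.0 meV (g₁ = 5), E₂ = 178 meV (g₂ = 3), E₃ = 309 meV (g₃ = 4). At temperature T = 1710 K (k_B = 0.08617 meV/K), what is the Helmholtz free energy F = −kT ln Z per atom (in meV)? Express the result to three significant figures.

-294 meV

k_BT = 0.08617 × 1710 K = 147.35 meV.
Eᵢ/kT = 0, 0.51578, 1.2080, 2.0970.
Z = Σ gᵢe^(−Eᵢ/kT) = 3·e^(−0) + 5·e^(−0.51578) + 3·e^(−1.2080) + 4·e^(−2.0970) = 3.0000 + 2.9852 + 0.89638 + 0.49130 = 7.3729.
F = −kT ln Z = −147.35 × ln(7.3729) = −147.35 × 1.9978 = -294 meV.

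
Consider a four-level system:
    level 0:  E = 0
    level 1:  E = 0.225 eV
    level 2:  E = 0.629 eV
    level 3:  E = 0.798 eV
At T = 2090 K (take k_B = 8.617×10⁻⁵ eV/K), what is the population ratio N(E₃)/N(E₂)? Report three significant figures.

k_BT = 8.617×10⁻⁵ × 2090 K = 0.18010 eV.
n₃/n₂ = exp[−(E₃−E₂)/kT] = exp(−(0.169 eV)/(0.18010 eV)) = exp(-0.93837) = 0.391.

0.391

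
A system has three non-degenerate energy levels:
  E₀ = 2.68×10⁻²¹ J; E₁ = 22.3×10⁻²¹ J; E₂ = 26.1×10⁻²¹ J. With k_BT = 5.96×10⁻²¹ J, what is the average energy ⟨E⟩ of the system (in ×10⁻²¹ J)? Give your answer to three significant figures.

Eᵢ/kT = 0.44966, 3.7416, 4.3792.
Z = Σ e^(−Eᵢ/kT) = e^(−0.44966) + e^(−3.7416) + e^(−4.3792) = 0.63784 + 0.023716 + 0.012535 = 0.67409.
⟨E⟩ = Σ Eᵢ e^(−Eᵢ/kT) / Z = (2.68·0.63784 + 22.3·0.023716 + 26.1·0.012535) / 0.67409 = 3.81 ×10⁻²¹ J.

3.81 ×10⁻²¹ J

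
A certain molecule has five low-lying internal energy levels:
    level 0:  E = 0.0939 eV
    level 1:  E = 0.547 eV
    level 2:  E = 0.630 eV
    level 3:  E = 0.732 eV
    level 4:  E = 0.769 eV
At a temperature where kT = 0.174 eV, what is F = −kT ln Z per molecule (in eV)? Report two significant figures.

0.067 eV

Eᵢ/kT = 0.5397, 3.144, 3.621, 4.207, 4.420.
Z = Σ e^(−Eᵢ/kT) = e^(−0.5397) + e^(−3.144) + e^(−3.621) + e^(−4.207) + e^(−4.420) = 0.5829 + 0.04311 + 0.02676 + 0.01489 + 0.01203 = 0.6797.
F = −kT ln Z = −0.174 × ln(0.6797) = −0.174 × -0.3861 = 0.067 eV.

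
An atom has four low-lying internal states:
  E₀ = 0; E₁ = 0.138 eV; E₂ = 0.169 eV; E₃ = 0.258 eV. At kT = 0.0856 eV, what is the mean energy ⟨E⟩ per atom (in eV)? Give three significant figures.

Eᵢ/kT = 0, 1.6121, 1.9743, 3.0140.
Z = Σ e^(−Eᵢ/kT) = e^(−0) + e^(−1.6121) + e^(−1.9743) + e^(−3.0140) = 1.0000 + 0.19947 + 0.13886 + 0.049095 = 1.3874.
⟨E⟩ = Σ Eᵢ e^(−Eᵢ/kT) / Z = (0·1.0000 + 0.138·0.19947 + 0.169·0.13886 + 0.258·0.049095) / 1.3874 = 0.0459 eV.

0.0459 eV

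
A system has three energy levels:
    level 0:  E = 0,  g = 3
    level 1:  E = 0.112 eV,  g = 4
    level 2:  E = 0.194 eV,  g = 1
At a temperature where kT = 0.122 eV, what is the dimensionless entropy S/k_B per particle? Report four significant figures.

Eᵢ/kT = 0, 0.918033, 1.59016.
Z = Σ gᵢe^(−Eᵢ/kT) = 3·e^(−0) + 4·e^(−0.918033) + 1·e^(−1.59016) = 3.00000 + 1.59721 + 0.203893 = 4.80110.
⟨E⟩ = Σ EᵢPᵢ = 0.0454985 eV.
S/k_B = ln Z + ⟨E⟩/kT = ln(4.80110) + 0.0454985/0.122 = 1.56885 + 0.372939 = 1.942.

1.942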